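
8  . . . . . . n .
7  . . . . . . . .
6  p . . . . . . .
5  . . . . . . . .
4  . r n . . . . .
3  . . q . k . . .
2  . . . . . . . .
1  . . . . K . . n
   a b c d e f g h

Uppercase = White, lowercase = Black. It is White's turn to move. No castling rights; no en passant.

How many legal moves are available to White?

2

White to move; king on e1.
In check: yes, from the black queen on c3.
Legal moves: Kf1, Kd1.
Count: 2.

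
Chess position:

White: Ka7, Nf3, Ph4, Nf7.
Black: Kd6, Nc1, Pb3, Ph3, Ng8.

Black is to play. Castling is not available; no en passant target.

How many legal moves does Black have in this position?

7

Black to move; king on d6.
In check: yes, from the white knight on f7.
Legal moves: Ke7, Kd7, Kc7, Ke6, Kc6, Kd5, Kc5.
Count: 7.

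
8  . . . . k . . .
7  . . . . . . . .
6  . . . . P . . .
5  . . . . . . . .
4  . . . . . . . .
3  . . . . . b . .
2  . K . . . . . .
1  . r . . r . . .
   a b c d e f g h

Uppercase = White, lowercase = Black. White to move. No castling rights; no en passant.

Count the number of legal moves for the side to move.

4

White to move; king on b2.
In check: yes, from the black rook on b1.
Legal moves: Kc3, Ka3, Kc2, Ka2.
Count: 4.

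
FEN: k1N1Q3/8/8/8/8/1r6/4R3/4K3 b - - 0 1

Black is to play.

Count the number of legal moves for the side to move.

Black to move; king on a8.
In check: no.
Legal moves: Kb8, Kb7, Rb8, Rb7, Rb6, Rb5, Rb4, Rh3, Rg3, Rf3, Re3, Rd3, Rc3, Ra3, Rb2, Rb1+.
Count: 16.

16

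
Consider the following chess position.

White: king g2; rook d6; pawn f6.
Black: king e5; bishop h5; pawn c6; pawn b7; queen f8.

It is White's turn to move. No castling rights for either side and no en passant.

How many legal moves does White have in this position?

17

White to move; king on g2.
In check: no.
Legal moves: Rd8, Rd7, Re6+, Rxc6, Rd5+, Rd4, Rd3, Rd2, Rd1, Kh3, Kg3, Kh2, Kf2, Kh1, Kg1, Kf1, f7.
Count: 17.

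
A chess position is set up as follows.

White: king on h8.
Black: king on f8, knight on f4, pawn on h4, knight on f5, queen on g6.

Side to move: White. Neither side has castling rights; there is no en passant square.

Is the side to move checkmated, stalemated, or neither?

stalemate

White to move; white king on h8.
In check: no.
King squares — g7: attacked by Nf5; h7: attacked by Qg6; g8: attacked by Qg6.
Legal moves for White: none.
Not in check and no legal moves → stalemate.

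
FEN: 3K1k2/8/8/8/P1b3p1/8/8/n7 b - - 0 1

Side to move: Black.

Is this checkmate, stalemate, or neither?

Black to move; black king on f8.
In check: no.
Legal moves for Black: Kg8, Kg7, Kf7, Bg8, Bf7, Be6, Ba6, Bd5, Bb5, Bd3, Bb3, Be2, Ba2, Bf1, Nb3, Nc2, g3.
Black has 17 legal moves and is not in check → neither.

neither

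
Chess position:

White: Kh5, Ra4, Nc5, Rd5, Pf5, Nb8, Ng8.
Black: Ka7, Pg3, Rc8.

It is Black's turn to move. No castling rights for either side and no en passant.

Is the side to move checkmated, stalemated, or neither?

neither

Black to move; black king on a7.
In check: yes, from the white rook on a4.
Legal moves for Black: Kxb8, Kb6.
Black is in check but has 2 legal moves → neither.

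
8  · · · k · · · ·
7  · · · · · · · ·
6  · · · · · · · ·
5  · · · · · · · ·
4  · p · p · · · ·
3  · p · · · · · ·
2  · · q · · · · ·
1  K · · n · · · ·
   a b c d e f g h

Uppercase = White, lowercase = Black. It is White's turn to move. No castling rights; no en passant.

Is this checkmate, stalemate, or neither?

White to move; white king on a1.
In check: no.
King squares — b1: attacked by Qc2; a2: attacked by Qc2; b2: attacked by Nd1.
Legal moves for White: none.
Not in check and no legal moves → stalemate.

stalemate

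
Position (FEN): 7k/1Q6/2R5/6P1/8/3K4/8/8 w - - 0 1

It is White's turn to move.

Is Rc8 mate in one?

After Rc8: black king on h8; in check: yes, from the white rook on c8.
King squares — g7: attacked by Qb7; h7: attacked by Qb7; g8: attacked by Rc8.
Black has no legal moves → checkmate.

yes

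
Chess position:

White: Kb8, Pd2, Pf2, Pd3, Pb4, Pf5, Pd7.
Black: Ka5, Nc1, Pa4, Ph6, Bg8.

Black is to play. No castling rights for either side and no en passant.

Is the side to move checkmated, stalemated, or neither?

Black to move; black king on a5.
In check: yes, from the white pawn on b4.
Legal moves for Black: Kb6, Ka6, Kb5, Kxb4.
Black is in check but has 4 legal moves → neither.

neither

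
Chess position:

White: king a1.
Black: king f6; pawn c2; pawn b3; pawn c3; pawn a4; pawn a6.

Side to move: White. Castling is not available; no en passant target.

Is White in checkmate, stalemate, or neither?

stalemate

White to move; white king on a1.
In check: no.
King squares — b1: attacked by Pc2; a2: attacked by Pb3; b2: attacked by Pc3.
Legal moves for White: none.
Not in check and no legal moves → stalemate.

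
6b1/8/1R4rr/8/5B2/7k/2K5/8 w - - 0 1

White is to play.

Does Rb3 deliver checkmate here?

After Rb3: black king on h3; in check: yes, from the white rook on b3.
Black has 5 legal replies: Kh4, Kg4, Kg2, Bxb3+, Rg3.
In check but a legal move exists → not checkmate.

no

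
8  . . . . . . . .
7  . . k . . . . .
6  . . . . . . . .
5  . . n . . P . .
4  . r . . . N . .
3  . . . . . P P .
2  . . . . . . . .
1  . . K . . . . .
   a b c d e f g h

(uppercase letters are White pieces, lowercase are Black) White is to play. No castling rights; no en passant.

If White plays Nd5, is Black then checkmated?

no

After Nd5: black king on c7; in check: yes, from the white knight on d5.
Black has 7 legal replies: Kd8, Kc8, Kb8, Kd7, Kb7, Kd6, Kc6.
In check but a legal move exists → not checkmate.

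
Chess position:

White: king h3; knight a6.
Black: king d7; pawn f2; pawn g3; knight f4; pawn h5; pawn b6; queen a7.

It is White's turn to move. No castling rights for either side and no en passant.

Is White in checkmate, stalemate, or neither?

White to move; white king on h3.
In check: yes, from the black knight on f4.
Legal moves for White: Kh4, Kxg3.
White is in check but has 2 legal moves → neither.

neither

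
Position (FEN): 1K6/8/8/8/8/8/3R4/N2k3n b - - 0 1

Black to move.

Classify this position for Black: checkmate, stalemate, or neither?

Black to move; black king on d1.
In check: yes, from the white rook on d2.
Legal moves for Black: Kxd2, Ke1, Kc1.
Black is in check but has 3 legal moves → neither.

neither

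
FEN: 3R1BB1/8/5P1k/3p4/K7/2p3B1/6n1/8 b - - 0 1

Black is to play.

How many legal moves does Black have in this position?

3

Black to move; king on h6.
In check: yes, from the white bishop on f8.
Legal moves: Kg6, Kh5, Kg5.
Count: 3.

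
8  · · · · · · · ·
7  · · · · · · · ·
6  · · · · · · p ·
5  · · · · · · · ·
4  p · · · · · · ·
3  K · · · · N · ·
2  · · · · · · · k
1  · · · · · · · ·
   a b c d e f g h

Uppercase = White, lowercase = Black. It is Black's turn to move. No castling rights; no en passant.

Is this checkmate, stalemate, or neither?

Black to move; black king on h2.
In check: yes, from the white knight on f3.
Legal moves for Black: Kh3, Kg3, Kg2, Kh1.
Black is in check but has 4 legal moves → neither.

neither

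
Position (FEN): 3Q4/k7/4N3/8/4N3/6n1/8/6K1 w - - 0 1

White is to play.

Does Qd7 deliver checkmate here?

no

After Qd7: black king on a7; in check: yes, from the white queen on d7.
Black has 4 legal replies: Kb8, Ka8, Kb6, Ka6.
In check but a legal move exists → not checkmate.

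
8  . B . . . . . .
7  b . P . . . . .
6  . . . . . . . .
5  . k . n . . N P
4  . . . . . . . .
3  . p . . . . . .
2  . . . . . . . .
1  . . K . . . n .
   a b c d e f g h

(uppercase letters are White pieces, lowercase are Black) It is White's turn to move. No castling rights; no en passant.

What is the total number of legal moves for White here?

16

White to move; king on c1.
In check: no.
Legal moves: Bxa7, Nh7, Nf7, Ne6, Ne4, Nh3, Nf3, Kd2, Kb2, Kd1, Kb1, c8=Q, c8=R, c8=B, c8=N, h6.
Count: 16.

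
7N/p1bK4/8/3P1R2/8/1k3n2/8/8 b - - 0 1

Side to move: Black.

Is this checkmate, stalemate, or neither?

neither

Black to move; black king on b3.
In check: no.
Legal moves for Black include: Bd8, Bb8, Bd6, Bb6, Be5, Ba5, Bf4, Bg3, Bh2, Ng5, Ne5+, Nh4, Nd4, Nh2, Nd2, Ng1, Ne1, Kc4, ... (list truncated; more exist).
Black has legal moves and is not in check → neither.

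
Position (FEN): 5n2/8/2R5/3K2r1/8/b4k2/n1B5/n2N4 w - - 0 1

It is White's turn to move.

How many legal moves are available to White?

White to move; king on d5.
In check: yes, from the black rook on g5.
Legal moves: Kd4, Kc4, Bf5.
Count: 3.

3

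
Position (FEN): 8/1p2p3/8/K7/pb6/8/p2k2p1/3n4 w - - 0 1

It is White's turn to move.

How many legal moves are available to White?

White to move; king on a5.
In check: yes, from the black bishop on b4.
Legal moves: Kb6, Kb5, Kxb4, Kxa4.
Count: 4.

4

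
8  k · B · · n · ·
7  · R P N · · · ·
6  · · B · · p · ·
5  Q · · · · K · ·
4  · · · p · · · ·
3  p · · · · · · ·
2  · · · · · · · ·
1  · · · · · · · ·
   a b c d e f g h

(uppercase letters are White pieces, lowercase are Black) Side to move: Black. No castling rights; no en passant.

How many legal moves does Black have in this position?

Black to move; king on a8.
In check: yes, from the white queen on a5.
Legal moves: none.
Count: 0.

0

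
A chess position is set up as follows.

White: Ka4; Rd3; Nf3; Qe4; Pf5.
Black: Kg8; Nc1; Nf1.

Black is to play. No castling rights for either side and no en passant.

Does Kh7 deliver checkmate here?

After Kh7: white king on a4; in check: no.
White is not in check, so this cannot be checkmate.

no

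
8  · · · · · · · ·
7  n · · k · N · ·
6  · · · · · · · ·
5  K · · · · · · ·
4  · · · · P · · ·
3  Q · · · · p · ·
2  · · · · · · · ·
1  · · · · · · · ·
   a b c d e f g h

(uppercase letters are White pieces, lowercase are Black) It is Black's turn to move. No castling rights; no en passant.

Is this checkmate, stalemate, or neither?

neither

Black to move; black king on d7.
In check: no.
Legal moves for Black: Ke8, Kc8, Kc7, Ke6, Kc6, Nc8, Nc6+, Nb5, f2.
Black has 9 legal moves and is not in check → neither.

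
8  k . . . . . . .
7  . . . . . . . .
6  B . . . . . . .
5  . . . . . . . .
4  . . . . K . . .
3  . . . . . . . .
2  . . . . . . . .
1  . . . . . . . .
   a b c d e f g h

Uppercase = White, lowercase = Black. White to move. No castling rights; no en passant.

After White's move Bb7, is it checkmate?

no

After Bb7: black king on a8; in check: yes, from the white bishop on b7.
Black has 3 legal replies: Kb8, Kxb7, Ka7.
In check but a legal move exists → not checkmate.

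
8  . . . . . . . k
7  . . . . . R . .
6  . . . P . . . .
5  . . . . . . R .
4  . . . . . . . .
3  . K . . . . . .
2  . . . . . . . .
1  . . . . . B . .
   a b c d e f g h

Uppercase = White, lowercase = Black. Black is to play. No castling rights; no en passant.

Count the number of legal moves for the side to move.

0

Black to move; king on h8.
In check: no.
Legal moves: none.
Count: 0.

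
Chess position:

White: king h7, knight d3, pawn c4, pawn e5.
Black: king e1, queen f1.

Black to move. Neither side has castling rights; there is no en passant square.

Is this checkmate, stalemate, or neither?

Black to move; black king on e1.
In check: yes, from the white knight on d3.
King squares — d1: available; f1: own queen; d2: available; e2: available; f2: attacked by Nd3.
Legal moves for Black: Ke2, Kd2, Kd1, Qxd3+.
Black is in check but has 4 legal moves → neither.

neither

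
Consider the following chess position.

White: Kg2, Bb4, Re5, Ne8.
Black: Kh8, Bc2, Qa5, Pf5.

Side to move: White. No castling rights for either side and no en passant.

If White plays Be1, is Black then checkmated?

After Be1: black king on h8; in check: no.
Black is not in check, so this cannot be checkmate.

no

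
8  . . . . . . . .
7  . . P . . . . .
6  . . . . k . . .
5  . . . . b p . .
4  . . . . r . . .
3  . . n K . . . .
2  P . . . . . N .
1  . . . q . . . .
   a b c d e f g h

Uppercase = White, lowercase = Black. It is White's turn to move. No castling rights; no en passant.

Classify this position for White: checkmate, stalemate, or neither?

checkmate

White to move; white king on d3.
In check: yes, from the black queen on d1.
King squares — c2: attacked by Qd1; d2: attacked by Qd1; e2: attacked by Qd1; c3: attacked by Be5; e3: attacked by Re4; c4: attacked by Re4; d4: attacked by Qd1; e4: attacked by Nc3.
Legal moves for White: none.
In check with no legal moves → checkmate.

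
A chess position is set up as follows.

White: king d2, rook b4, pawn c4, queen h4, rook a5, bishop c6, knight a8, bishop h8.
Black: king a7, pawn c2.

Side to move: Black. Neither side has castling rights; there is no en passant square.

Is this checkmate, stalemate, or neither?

Black to move; black king on a7.
In check: yes, from the white rook on a5.
King squares — a6: attacked by Ra5; b6: attacked by Rb4; b7: attacked by Rb4; a8: attacked by Ra5; b8: attacked by Rb4.
Legal moves for Black: none.
In check with no legal moves → checkmate.

checkmate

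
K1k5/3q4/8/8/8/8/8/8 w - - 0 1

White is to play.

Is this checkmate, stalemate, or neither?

White to move; white king on a8.
In check: no.
King squares — a7: attacked by Qd7; b7: attacked by Qd7; b8: attacked by Kc8.
Legal moves for White: none.
Not in check and no legal moves → stalemate.

stalemate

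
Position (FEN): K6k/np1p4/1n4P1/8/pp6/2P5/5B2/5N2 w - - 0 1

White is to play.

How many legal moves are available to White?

4

White to move; king on a8.
In check: yes, from the black knight on b6.
Legal moves: Kb8, Kxb7, Kxa7, Bxb6.
Count: 4.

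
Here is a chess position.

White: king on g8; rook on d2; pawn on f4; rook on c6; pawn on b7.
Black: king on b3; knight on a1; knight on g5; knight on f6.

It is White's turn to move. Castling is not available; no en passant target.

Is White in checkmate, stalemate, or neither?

neither

White to move; white king on g8.
In check: yes, from the black knight on f6.
Legal moves for White: Kh8, Kf8, Kg7, Rxf6.
White is in check but has 4 legal moves → neither.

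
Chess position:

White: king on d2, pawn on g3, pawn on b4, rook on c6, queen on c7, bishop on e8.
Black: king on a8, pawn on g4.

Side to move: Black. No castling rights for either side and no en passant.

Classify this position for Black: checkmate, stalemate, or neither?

stalemate

Black to move; black king on a8.
In check: no.
King squares — a7: attacked by Qc7; b7: attacked by Qc7; b8: attacked by Qc7.
Legal moves for Black: none.
Not in check and no legal moves → stalemate.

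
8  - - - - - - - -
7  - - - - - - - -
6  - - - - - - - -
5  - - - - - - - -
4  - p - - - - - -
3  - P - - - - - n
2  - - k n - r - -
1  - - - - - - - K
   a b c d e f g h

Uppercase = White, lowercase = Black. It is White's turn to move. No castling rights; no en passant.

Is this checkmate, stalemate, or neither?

stalemate

White to move; white king on h1.
In check: no.
King squares — g1: attacked by Nh3; g2: attacked by Rf2; h2: attacked by Rf2.
Legal moves for White: none.
Not in check and no legal moves → stalemate.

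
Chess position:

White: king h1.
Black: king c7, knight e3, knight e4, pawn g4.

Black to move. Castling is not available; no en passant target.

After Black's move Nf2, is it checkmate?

no

After Nf2: white king on h1; in check: yes, from the black knight on f2.
White has 2 legal replies: Kh2, Kg1.
In check but a legal move exists → not checkmate.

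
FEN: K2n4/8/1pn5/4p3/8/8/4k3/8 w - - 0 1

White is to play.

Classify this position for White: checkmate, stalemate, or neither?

stalemate

White to move; white king on a8.
In check: no.
King squares — a7: attacked by Nc6; b7: attacked by Nd8; b8: attacked by Nc6.
Legal moves for White: none.
Not in check and no legal moves → stalemate.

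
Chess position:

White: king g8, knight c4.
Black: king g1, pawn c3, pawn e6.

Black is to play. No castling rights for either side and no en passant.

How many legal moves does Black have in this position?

7

Black to move; king on g1.
In check: no.
Legal moves: Kh2, Kg2, Kf2, Kh1, Kf1, e5, c2.
Count: 7.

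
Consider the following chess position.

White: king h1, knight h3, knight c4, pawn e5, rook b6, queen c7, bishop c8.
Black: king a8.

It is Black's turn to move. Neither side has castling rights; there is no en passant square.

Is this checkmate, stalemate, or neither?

Black to move; black king on a8.
In check: no.
King squares — a7: attacked by Qc7; b7: attacked by Rb6; b8: attacked by Rb6.
Legal moves for Black: none.
Not in check and no legal moves → stalemate.

stalemate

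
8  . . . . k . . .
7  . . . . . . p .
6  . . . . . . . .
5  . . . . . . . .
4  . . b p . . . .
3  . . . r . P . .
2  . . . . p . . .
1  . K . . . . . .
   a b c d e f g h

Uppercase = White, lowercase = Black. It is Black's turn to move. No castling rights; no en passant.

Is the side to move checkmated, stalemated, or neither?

neither

Black to move; black king on e8.
In check: no.
Legal moves for Black include: Kf8, Kd8, Kf7, Ke7, Kd7, Bg8, Bf7, Be6, Ba6, Bd5, Bb5, Bb3, Ba2+, Rxf3, Re3, Rc3, Rb3+, Ra3, ... (list truncated; more exist).
Black has legal moves and is not in check → neither.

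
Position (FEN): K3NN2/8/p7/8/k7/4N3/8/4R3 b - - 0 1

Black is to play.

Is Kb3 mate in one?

After Kb3: white king on a8; in check: no.
White is not in check, so this cannot be checkmate.

no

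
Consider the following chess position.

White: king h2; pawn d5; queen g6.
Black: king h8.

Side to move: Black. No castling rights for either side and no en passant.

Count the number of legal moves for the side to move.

0

Black to move; king on h8.
In check: no.
Legal moves: none.
Count: 0.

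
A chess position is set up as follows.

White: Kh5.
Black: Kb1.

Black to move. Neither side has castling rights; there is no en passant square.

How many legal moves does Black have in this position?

Black to move; king on b1.
In check: no.
Legal moves: Kc2, Kb2, Ka2, Kc1, Ka1.
Count: 5.

5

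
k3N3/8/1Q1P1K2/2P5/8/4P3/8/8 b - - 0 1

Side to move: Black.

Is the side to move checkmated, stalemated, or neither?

stalemate

Black to move; black king on a8.
In check: no.
King squares — a7: attacked by Qb6; b7: attacked by Qb6; b8: attacked by Qb6.
Legal moves for Black: none.
Not in check and no legal moves → stalemate.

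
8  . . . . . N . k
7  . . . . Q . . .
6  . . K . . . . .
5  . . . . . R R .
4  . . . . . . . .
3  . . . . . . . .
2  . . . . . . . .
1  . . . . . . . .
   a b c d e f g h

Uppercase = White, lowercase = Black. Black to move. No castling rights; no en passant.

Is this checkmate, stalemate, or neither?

Black to move; black king on h8.
In check: no.
King squares — g7: attacked by Rg5; h7: attacked by Qe7; g8: attacked by Rg5.
Legal moves for Black: none.
Not in check and no legal moves → stalemate.

stalemate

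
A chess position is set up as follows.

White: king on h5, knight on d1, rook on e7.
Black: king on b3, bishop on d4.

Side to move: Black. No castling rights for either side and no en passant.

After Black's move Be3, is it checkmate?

After Be3: white king on h5; in check: no.
White is not in check, so this cannot be checkmate.

no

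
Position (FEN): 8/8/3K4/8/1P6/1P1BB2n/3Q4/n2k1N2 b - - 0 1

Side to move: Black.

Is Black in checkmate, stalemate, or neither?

checkmate

Black to move; black king on d1.
In check: yes, from the white queen on d2.
King squares — c1: attacked by Qd2; e1: attacked by Qd2; c2: attacked by Qd2; d2: attacked by Nf1; e2: attacked by Qd2.
Legal moves for Black: none.
In check with no legal moves → checkmate.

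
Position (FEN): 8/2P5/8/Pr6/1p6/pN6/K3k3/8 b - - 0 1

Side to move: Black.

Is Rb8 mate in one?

no

After Rb8: white king on a2; in check: no.
White is not in check, so this cannot be checkmate.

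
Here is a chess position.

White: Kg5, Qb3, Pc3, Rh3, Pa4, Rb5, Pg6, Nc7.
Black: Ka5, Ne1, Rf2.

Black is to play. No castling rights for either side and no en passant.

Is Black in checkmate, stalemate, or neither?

Black to move; black king on a5.
In check: yes, from the white rook on b5.
King squares — a4: attacked by Qb3; b4: attacked by Qb3; b5: attacked by Qb3; a6: attacked by Nc7; b6: attacked by Rb5.
Legal moves for Black: none.
In check with no legal moves → checkmate.

checkmate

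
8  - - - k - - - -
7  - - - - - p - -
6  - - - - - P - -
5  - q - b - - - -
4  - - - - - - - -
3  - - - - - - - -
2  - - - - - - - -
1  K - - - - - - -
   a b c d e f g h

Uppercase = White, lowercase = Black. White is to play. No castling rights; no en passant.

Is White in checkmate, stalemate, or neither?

White to move; white king on a1.
In check: no.
King squares — b1: attacked by Qb5; a2: attacked by Bd5; b2: attacked by Qb5.
Legal moves for White: none.
Not in check and no legal moves → stalemate.

stalemate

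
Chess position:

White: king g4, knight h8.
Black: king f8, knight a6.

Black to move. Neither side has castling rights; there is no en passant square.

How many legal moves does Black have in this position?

Black to move; king on f8.
In check: no.
Legal moves: Kg8, Ke8, Kg7, Ke7, Nb8, Nc7, Nc5, Nb4.
Count: 8.

8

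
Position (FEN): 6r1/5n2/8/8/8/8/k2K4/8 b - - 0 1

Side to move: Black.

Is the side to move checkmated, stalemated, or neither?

neither

Black to move; black king on a2.
In check: no.
Legal moves for Black include: Rh8, Rf8, Re8, Rd8+, Rc8, Rb8, Ra8, Rg7, Rg6, Rg5, Rg4, Rg3, Rg2+, Rg1, Nh8, Nd8, Nh6, Nd6, ... (list truncated; more exist).
Black has legal moves and is not in check → neither.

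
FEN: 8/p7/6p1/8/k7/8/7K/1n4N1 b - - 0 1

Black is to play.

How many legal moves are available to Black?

Black to move; king on a4.
In check: no.
Legal moves: Kb5, Ka5, Kb4, Kb3, Ka3, Nc3, Na3, Nd2, a6, g5, a5.
Count: 11.

11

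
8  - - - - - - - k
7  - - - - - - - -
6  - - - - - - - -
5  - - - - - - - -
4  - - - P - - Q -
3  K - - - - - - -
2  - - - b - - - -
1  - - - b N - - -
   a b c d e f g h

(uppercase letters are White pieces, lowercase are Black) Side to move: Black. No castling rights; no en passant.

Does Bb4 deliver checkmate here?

After Bb4: white king on a3; in check: yes, from the black bishop on b4.
White has 3 legal replies: Kxb4, Kb2, Ka2.
In check but a legal move exists → not checkmate.

no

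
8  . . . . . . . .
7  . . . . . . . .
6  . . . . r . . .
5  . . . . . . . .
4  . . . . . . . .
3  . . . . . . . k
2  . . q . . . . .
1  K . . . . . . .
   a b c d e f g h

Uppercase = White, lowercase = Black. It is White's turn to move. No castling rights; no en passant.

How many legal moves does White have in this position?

White to move; king on a1.
In check: no.
Legal moves: none.
Count: 0.

0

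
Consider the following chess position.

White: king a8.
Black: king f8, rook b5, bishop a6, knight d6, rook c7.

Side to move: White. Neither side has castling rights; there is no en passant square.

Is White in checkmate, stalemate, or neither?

White to move; white king on a8.
In check: no.
King squares — a7: attacked by Rc7; b7: attacked by Rb5; b8: attacked by Rb5.
Legal moves for White: none.
Not in check and no legal moves → stalemate.

stalemate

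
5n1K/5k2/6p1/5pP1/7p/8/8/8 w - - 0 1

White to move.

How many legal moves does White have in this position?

0

White to move; king on h8.
In check: no.
Legal moves: none.
Count: 0.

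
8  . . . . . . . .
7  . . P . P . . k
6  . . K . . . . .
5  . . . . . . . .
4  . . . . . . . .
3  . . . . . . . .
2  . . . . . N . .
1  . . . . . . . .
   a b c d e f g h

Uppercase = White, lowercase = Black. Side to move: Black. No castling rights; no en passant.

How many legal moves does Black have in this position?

5

Black to move; king on h7.
In check: no.
Legal moves: Kh8, Kg8, Kg7, Kh6, Kg6.
Count: 5.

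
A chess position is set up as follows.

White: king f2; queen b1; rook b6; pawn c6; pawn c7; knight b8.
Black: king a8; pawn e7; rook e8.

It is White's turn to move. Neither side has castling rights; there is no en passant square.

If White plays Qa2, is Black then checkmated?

yes

After Qa2: black king on a8; in check: yes, from the white queen on a2.
King squares — a7: attacked by Qa2; b7: attacked by Rb6; b8: attacked by Rb6.
Black has no legal moves → checkmate.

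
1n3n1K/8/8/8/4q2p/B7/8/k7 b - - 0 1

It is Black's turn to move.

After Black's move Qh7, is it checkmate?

After Qh7: white king on h8; in check: yes, from the black queen on h7.
King squares — g7: attacked by Qh7; h7: attacked by Nf8; g8: attacked by Qh7.
White has no legal moves → checkmate.

yes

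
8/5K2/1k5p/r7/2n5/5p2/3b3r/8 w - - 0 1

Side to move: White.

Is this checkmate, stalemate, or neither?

White to move; white king on f7.
In check: no.
Legal moves for White: Kg8, Kf8, Ke8, Kg7, Ke7, Kg6, Kf6, Ke6.
White has 8 legal moves and is not in check → neither.

neither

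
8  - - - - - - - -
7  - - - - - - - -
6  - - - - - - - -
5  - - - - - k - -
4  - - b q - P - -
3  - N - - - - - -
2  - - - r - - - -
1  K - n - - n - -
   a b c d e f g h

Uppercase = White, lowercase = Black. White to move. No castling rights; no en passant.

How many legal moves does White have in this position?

2

White to move; king on a1.
In check: yes, from the black queen on d4.
Legal moves: Kb1, Nxd4+.
Count: 2.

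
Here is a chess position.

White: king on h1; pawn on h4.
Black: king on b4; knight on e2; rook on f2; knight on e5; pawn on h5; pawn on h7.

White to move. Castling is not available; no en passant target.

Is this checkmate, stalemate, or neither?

stalemate

White to move; white king on h1.
In check: no.
King squares — g1: attacked by Ne2; g2: attacked by Rf2; h2: attacked by Rf2.
Legal moves for White: none.
Not in check and no legal moves → stalemate.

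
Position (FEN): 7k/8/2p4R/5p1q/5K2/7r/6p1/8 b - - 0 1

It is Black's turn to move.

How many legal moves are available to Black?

Black to move; king on h8.
In check: yes, from the white rook on h6.
Legal moves: Kg8, Kg7, Qxh6+.
Count: 3.

3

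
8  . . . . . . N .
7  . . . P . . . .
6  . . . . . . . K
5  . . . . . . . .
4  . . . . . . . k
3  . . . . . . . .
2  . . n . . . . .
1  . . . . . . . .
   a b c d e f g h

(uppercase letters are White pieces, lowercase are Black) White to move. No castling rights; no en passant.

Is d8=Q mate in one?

After d8=Q: black king on h4; in check: yes, from the white queen on d8.
Black has 3 legal replies: Kg4, Kh3, Kg3.
In check but a legal move exists → not checkmate.

no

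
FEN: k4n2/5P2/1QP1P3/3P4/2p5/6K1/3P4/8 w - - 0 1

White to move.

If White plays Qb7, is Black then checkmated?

After Qb7: black king on a8; in check: yes, from the white queen on b7.
King squares — a7: attacked by Qb7; b7: attacked by Pc6; b8: attacked by Qb7.
Black has no legal moves → checkmate.

yes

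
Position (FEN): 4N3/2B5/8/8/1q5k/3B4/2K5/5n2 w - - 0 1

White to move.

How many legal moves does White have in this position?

23

White to move; king on c2.
In check: no.
Legal moves: Ng7, Nf6, Nd6, Bd8+, Bb8, Bd6, Bb6, Be5, Ba5, Bf4, Bg3+, Bh2, Bh7, Bg6, Ba6, Bf5, Bb5, Be4, Bc4, Be2, Bxf1, Kd1, Kc1.
Count: 23.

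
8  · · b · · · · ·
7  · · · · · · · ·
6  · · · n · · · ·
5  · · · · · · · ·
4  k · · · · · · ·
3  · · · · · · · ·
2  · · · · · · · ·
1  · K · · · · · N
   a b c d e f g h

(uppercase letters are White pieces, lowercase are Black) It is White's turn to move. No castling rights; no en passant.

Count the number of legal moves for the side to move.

White to move; king on b1.
In check: no.
Legal moves: Ng3, Nf2, Kc2, Kb2, Ka2, Kc1, Ka1.
Count: 7.

7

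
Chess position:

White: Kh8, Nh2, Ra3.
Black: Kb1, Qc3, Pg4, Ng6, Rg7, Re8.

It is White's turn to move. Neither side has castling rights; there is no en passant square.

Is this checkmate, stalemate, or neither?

White to move; white king on h8.
In check: yes, from the black knight on g6 and the black rook on e8.
King squares — g7: attacked by Qc3; h7: attacked by Rg7; g8: attacked by Rg7.
Legal moves for White: none.
In check with no legal moves → checkmate.

checkmate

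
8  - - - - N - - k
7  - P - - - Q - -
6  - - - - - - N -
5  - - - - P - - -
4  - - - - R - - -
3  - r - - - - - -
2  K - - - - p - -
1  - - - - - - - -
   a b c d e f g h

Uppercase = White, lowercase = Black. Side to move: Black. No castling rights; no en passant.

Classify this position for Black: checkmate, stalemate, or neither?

checkmate

Black to move; black king on h8.
In check: yes, from the white knight on g6.
King squares — g7: attacked by Qf7; h7: attacked by Qf7; g8: attacked by Qf7.
Legal moves for Black: none.
In check with no legal moves → checkmate.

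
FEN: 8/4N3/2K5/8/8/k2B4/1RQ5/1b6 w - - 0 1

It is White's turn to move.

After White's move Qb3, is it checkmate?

yes

After Qb3: black king on a3; in check: yes, from the white queen on b3.
King squares — a2: attacked by Rb2; b2: attacked by Qb3; b3: attacked by Rb2; a4: attacked by Qb3; b4: attacked by Qb3.
Black has no legal moves → checkmate.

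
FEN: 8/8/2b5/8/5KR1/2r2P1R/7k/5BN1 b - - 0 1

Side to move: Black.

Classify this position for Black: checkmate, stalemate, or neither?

Black to move; black king on h2.
In check: yes, from the white rook on h3.
King squares — g1: attacked by Rg4; h1: attacked by Rh3; g2: attacked by Bf1; g3: attacked by Rh3; h3: attacked by Bf1.
Legal moves for Black: none.
In check with no legal moves → checkmate.

checkmate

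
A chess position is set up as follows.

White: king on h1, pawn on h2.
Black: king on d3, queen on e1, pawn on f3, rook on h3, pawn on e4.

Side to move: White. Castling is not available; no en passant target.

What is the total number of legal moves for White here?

White to move; king on h1.
In check: yes, from the black queen on e1.
Legal moves: none.
Count: 0.

0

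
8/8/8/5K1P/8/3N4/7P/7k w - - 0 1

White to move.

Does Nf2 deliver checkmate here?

After Nf2: black king on h1; in check: yes, from the white knight on f2.
Black has 3 legal replies: Kxh2, Kg2, Kg1.
In check but a legal move exists → not checkmate.

no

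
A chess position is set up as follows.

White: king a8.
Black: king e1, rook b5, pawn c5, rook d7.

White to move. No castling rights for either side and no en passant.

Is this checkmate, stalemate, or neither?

stalemate

White to move; white king on a8.
In check: no.
King squares — a7: attacked by Rd7; b7: attacked by Rb5; b8: attacked by Rb5.
Legal moves for White: none.
Not in check and no legal moves → stalemate.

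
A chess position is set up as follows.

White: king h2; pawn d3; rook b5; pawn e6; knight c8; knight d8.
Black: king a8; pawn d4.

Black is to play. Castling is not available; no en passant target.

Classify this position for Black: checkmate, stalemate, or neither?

Black to move; black king on a8.
In check: no.
King squares — a7: attacked by Nc8; b7: attacked by Rb5; b8: attacked by Rb5.
Legal moves for Black: none.
Not in check and no legal moves → stalemate.

stalemate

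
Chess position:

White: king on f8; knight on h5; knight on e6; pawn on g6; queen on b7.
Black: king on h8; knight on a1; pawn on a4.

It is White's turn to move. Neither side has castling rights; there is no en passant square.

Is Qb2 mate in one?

yes

After Qb2: black king on h8; in check: yes, from the white queen on b2.
King squares — g7: attacked by Qb2; h7: attacked by Pg6; g8: attacked by Kf8.
Black has no legal moves → checkmate.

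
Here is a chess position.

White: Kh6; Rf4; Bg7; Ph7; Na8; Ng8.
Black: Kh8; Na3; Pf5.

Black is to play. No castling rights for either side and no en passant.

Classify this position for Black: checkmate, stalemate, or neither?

checkmate

Black to move; black king on h8.
In check: yes, from the white bishop on g7.
King squares — g7: attacked by Kh6; h7: attacked by Kh6; g8: attacked by Ph7.
Legal moves for Black: none.
In check with no legal moves → checkmate.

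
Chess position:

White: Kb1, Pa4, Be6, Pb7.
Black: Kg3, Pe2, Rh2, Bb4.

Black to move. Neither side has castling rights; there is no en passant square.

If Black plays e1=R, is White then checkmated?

After e1=R: white king on b1; in check: yes, from the black rook on e1.
King squares — a1: attacked by Re1; c1: attacked by Re1; a2: attacked by Rh2; b2: attacked by Rh2; c2: attacked by Rh2.
White has no legal moves → checkmate.

yes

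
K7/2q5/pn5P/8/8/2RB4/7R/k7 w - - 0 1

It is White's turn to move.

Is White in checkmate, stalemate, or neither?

checkmate

White to move; white king on a8.
In check: yes, from the black knight on b6.
King squares — a7: attacked by Qc7; b7: attacked by Qc7; b8: attacked by Qc7.
Legal moves for White: none.
In check with no legal moves → checkmate.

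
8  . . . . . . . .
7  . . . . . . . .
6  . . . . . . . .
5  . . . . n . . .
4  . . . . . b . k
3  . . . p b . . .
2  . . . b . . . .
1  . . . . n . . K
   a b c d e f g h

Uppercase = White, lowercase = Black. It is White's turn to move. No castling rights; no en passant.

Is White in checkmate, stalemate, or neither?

White to move; white king on h1.
In check: no.
King squares — g1: attacked by Be3; g2: attacked by Ne1; h2: attacked by Bf4.
Legal moves for White: none.
Not in check and no legal moves → stalemate.

stalemate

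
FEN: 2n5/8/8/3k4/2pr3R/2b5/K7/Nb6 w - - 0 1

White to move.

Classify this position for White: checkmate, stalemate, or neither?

White to move; white king on a2.
In check: yes, from the black bishop on b1.
King squares — a1: own knight; b1: available; b2: attacked by Bc3; a3: available; b3: attacked by Pc4.
Legal moves for White: Ka3, Kxb1.
White is in check but has 2 legal moves → neither.

neither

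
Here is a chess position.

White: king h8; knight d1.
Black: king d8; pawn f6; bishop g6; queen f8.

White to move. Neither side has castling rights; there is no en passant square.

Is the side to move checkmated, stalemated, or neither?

White to move; white king on h8.
In check: yes, from the black queen on f8.
King squares — g7: attacked by Qf8; h7: attacked by Bg6; g8: attacked by Qf8.
Legal moves for White: none.
In check with no legal moves → checkmate.

checkmate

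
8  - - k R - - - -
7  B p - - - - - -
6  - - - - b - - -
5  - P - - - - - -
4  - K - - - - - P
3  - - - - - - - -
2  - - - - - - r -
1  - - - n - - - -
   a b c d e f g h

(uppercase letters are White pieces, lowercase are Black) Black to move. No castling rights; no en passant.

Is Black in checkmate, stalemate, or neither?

neither

Black to move; black king on c8.
In check: yes, from the white rook on d8.
Legal moves for Black: Kxd8, Kc7.
Black is in check but has 2 legal moves → neither.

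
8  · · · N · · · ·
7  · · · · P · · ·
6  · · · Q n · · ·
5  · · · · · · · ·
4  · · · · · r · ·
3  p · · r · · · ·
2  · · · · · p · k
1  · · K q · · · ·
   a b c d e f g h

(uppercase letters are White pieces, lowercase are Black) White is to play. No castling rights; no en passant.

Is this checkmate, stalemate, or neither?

White to move; white king on c1.
In check: yes, from the black queen on d1.
King squares — b1: attacked by Qd1; d1: attacked by Rd3; b2: attacked by Pa3; c2: attacked by Qd1; d2: attacked by Qd1.
Legal moves for White: none.
In check with no legal moves → checkmate.

checkmate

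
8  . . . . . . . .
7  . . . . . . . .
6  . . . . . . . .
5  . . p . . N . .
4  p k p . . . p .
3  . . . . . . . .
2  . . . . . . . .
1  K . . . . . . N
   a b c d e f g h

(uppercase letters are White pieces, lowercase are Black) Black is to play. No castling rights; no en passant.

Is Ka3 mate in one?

no

After Ka3: white king on a1; in check: no.
White is not in check, so this cannot be checkmate.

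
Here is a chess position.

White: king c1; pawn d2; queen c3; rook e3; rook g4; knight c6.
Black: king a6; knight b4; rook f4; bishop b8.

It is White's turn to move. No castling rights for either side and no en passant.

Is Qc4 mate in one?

After Qc4: black king on a6; in check: yes, from the white queen on c4.
Black has 3 legal replies: Kb7, Kb6, Rxc4+.
In check but a legal move exists → not checkmate.

no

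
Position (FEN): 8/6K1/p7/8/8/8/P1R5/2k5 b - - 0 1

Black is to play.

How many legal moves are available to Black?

3

Black to move; king on c1.
In check: yes, from the white rook on c2.
Legal moves: Kxc2, Kd1, Kb1.
Count: 3.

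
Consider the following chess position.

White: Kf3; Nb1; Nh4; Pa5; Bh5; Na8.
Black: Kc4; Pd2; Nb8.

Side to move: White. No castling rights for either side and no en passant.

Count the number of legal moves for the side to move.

21

White to move; king on f3.
In check: no.
Legal moves: Nc7, Nb6+, Be8, Bf7+, Bg6, Bg4, Ng6, Nf5, Ng2, Kg4, Kf4, Ke4, Kg3, Ke3, Kg2, Kf2, Ke2, Nc3, Na3+, Nxd2+, a6.
Count: 21.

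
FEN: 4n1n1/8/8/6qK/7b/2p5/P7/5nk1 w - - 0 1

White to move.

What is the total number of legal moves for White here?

White to move; king on h5.
In check: yes, from the black queen on g5.
Legal moves: none.
Count: 0.

0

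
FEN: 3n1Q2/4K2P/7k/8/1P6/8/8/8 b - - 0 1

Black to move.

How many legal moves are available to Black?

4

Black to move; king on h6.
In check: yes, from the white queen on f8.
Legal moves: Kxh7, Kg6, Kh5, Kg5.
Count: 4.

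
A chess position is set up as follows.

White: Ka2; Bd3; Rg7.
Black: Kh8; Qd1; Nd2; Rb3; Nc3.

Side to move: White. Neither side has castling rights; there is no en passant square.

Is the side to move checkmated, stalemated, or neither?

White to move; white king on a2.
In check: yes, from the black knight on c3.
King squares — a1: attacked by Qd1; b1: attacked by Qd1; b2: attacked by Rb3; a3: attacked by Rb3; b3: attacked by Qd1.
Legal moves for White: none.
In check with no legal moves → checkmate.

checkmate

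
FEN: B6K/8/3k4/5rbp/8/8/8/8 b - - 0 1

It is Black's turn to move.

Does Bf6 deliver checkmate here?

no

After Bf6: white king on h8; in check: yes, from the black bishop on f6.
White has 2 legal replies: Kg8, Kh7.
In check but a legal move exists → not checkmate.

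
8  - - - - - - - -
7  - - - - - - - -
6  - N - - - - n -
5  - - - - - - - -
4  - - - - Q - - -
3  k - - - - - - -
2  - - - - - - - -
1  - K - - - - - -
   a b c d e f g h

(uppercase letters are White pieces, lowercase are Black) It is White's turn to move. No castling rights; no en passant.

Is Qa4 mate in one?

After Qa4: black king on a3; in check: yes, from the white queen on a4.
King squares — a2: attacked by Kb1; b2: attacked by Kb1; b3: attacked by Qa4; a4: attacked by Nb6; b4: attacked by Qa4.
Black has no legal moves → checkmate.

yes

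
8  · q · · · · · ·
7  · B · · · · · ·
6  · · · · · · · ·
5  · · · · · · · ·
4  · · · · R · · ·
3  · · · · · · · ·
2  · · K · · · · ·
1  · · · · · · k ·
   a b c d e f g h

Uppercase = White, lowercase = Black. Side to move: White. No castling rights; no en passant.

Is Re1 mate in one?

After Re1: black king on g1; in check: yes, from the white rook on e1.
Black has 2 legal replies: Kh2, Kf2.
In check but a legal move exists → not checkmate.

no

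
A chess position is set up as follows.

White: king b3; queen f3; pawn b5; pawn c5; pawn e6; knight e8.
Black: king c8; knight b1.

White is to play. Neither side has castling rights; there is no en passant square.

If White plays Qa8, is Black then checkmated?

yes

After Qa8: black king on c8; in check: yes, from the white queen on a8.
King squares — b7: attacked by Qa8; c7: attacked by Ne8; d7: attacked by Pe6; b8: attacked by Qa8; d8: attacked by Qa8.
Black has no legal moves → checkmate.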